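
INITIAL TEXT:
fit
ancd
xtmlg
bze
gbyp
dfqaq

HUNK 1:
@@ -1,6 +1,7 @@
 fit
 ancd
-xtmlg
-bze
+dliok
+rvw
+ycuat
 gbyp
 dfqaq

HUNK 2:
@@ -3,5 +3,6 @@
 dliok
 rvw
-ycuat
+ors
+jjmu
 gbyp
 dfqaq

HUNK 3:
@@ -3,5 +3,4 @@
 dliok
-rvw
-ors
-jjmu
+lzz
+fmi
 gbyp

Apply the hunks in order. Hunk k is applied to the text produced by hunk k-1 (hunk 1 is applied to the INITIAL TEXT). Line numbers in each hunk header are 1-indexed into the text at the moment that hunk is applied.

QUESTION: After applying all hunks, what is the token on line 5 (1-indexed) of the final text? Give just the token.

Hunk 1: at line 1 remove [xtmlg,bze] add [dliok,rvw,ycuat] -> 7 lines: fit ancd dliok rvw ycuat gbyp dfqaq
Hunk 2: at line 3 remove [ycuat] add [ors,jjmu] -> 8 lines: fit ancd dliok rvw ors jjmu gbyp dfqaq
Hunk 3: at line 3 remove [rvw,ors,jjmu] add [lzz,fmi] -> 7 lines: fit ancd dliok lzz fmi gbyp dfqaq
Final line 5: fmi

Answer: fmi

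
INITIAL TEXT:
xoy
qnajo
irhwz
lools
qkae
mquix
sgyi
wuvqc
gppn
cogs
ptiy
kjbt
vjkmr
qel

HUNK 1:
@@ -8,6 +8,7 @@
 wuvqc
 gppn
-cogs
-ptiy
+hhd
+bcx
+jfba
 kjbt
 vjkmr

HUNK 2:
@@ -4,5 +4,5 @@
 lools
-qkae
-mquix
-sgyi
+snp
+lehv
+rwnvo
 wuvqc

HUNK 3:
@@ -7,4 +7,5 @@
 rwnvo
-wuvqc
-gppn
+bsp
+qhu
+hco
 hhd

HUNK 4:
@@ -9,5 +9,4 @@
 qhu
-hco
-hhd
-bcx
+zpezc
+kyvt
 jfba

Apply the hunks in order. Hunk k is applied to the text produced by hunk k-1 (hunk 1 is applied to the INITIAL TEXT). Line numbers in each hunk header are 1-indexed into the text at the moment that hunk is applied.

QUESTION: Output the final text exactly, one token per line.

Hunk 1: at line 8 remove [cogs,ptiy] add [hhd,bcx,jfba] -> 15 lines: xoy qnajo irhwz lools qkae mquix sgyi wuvqc gppn hhd bcx jfba kjbt vjkmr qel
Hunk 2: at line 4 remove [qkae,mquix,sgyi] add [snp,lehv,rwnvo] -> 15 lines: xoy qnajo irhwz lools snp lehv rwnvo wuvqc gppn hhd bcx jfba kjbt vjkmr qel
Hunk 3: at line 7 remove [wuvqc,gppn] add [bsp,qhu,hco] -> 16 lines: xoy qnajo irhwz lools snp lehv rwnvo bsp qhu hco hhd bcx jfba kjbt vjkmr qel
Hunk 4: at line 9 remove [hco,hhd,bcx] add [zpezc,kyvt] -> 15 lines: xoy qnajo irhwz lools snp lehv rwnvo bsp qhu zpezc kyvt jfba kjbt vjkmr qel

Answer: xoy
qnajo
irhwz
lools
snp
lehv
rwnvo
bsp
qhu
zpezc
kyvt
jfba
kjbt
vjkmr
qel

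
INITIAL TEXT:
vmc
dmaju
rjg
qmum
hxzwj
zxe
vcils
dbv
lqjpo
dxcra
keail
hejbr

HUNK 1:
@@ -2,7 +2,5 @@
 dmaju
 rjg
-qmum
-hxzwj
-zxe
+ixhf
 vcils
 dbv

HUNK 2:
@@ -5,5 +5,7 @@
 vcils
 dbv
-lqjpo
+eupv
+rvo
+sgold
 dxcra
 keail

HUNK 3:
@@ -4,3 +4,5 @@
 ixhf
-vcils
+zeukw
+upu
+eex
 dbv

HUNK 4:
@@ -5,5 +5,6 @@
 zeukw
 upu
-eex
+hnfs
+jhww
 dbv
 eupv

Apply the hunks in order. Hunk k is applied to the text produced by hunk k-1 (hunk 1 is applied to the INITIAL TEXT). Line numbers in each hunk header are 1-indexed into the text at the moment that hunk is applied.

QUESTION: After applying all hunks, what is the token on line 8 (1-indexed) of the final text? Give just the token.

Answer: jhww

Derivation:
Hunk 1: at line 2 remove [qmum,hxzwj,zxe] add [ixhf] -> 10 lines: vmc dmaju rjg ixhf vcils dbv lqjpo dxcra keail hejbr
Hunk 2: at line 5 remove [lqjpo] add [eupv,rvo,sgold] -> 12 lines: vmc dmaju rjg ixhf vcils dbv eupv rvo sgold dxcra keail hejbr
Hunk 3: at line 4 remove [vcils] add [zeukw,upu,eex] -> 14 lines: vmc dmaju rjg ixhf zeukw upu eex dbv eupv rvo sgold dxcra keail hejbr
Hunk 4: at line 5 remove [eex] add [hnfs,jhww] -> 15 lines: vmc dmaju rjg ixhf zeukw upu hnfs jhww dbv eupv rvo sgold dxcra keail hejbr
Final line 8: jhww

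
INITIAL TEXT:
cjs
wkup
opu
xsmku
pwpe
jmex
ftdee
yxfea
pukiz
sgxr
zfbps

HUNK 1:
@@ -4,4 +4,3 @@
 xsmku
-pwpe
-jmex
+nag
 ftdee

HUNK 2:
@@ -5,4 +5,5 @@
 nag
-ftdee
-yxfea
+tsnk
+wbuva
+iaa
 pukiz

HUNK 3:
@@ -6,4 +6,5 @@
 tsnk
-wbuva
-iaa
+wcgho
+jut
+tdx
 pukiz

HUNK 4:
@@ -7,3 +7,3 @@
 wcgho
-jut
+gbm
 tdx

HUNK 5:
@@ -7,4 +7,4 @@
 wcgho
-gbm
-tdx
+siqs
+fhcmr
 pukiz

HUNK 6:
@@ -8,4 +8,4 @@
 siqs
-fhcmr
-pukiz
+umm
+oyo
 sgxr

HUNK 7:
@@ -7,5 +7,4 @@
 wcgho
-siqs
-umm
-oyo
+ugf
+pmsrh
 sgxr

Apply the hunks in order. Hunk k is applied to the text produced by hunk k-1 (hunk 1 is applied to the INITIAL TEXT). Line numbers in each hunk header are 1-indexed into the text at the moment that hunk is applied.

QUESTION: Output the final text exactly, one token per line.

Answer: cjs
wkup
opu
xsmku
nag
tsnk
wcgho
ugf
pmsrh
sgxr
zfbps

Derivation:
Hunk 1: at line 4 remove [pwpe,jmex] add [nag] -> 10 lines: cjs wkup opu xsmku nag ftdee yxfea pukiz sgxr zfbps
Hunk 2: at line 5 remove [ftdee,yxfea] add [tsnk,wbuva,iaa] -> 11 lines: cjs wkup opu xsmku nag tsnk wbuva iaa pukiz sgxr zfbps
Hunk 3: at line 6 remove [wbuva,iaa] add [wcgho,jut,tdx] -> 12 lines: cjs wkup opu xsmku nag tsnk wcgho jut tdx pukiz sgxr zfbps
Hunk 4: at line 7 remove [jut] add [gbm] -> 12 lines: cjs wkup opu xsmku nag tsnk wcgho gbm tdx pukiz sgxr zfbps
Hunk 5: at line 7 remove [gbm,tdx] add [siqs,fhcmr] -> 12 lines: cjs wkup opu xsmku nag tsnk wcgho siqs fhcmr pukiz sgxr zfbps
Hunk 6: at line 8 remove [fhcmr,pukiz] add [umm,oyo] -> 12 lines: cjs wkup opu xsmku nag tsnk wcgho siqs umm oyo sgxr zfbps
Hunk 7: at line 7 remove [siqs,umm,oyo] add [ugf,pmsrh] -> 11 lines: cjs wkup opu xsmku nag tsnk wcgho ugf pmsrh sgxr zfbps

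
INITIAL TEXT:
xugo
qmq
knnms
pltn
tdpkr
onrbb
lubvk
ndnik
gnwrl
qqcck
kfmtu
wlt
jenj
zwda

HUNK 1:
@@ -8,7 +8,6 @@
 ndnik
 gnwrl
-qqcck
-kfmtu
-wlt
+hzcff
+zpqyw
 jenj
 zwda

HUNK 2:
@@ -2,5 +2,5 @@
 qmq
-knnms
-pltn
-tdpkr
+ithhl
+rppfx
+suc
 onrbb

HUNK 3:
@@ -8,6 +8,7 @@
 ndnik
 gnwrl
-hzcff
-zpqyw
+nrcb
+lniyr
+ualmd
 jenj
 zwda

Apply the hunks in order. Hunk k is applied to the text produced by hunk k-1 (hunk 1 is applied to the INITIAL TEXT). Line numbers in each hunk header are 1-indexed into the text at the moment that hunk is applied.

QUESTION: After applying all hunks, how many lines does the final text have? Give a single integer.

Hunk 1: at line 8 remove [qqcck,kfmtu,wlt] add [hzcff,zpqyw] -> 13 lines: xugo qmq knnms pltn tdpkr onrbb lubvk ndnik gnwrl hzcff zpqyw jenj zwda
Hunk 2: at line 2 remove [knnms,pltn,tdpkr] add [ithhl,rppfx,suc] -> 13 lines: xugo qmq ithhl rppfx suc onrbb lubvk ndnik gnwrl hzcff zpqyw jenj zwda
Hunk 3: at line 8 remove [hzcff,zpqyw] add [nrcb,lniyr,ualmd] -> 14 lines: xugo qmq ithhl rppfx suc onrbb lubvk ndnik gnwrl nrcb lniyr ualmd jenj zwda
Final line count: 14

Answer: 14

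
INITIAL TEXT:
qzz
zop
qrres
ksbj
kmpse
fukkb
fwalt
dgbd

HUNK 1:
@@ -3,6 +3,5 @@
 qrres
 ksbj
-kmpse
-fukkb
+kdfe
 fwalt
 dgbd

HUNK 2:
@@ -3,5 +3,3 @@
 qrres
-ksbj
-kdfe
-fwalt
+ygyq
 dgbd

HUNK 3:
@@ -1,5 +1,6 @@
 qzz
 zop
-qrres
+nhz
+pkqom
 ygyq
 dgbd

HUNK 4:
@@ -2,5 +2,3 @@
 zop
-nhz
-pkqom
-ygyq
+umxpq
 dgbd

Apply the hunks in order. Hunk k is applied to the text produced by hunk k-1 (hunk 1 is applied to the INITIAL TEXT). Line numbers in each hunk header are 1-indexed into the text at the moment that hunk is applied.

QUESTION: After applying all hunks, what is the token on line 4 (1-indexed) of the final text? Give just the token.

Answer: dgbd

Derivation:
Hunk 1: at line 3 remove [kmpse,fukkb] add [kdfe] -> 7 lines: qzz zop qrres ksbj kdfe fwalt dgbd
Hunk 2: at line 3 remove [ksbj,kdfe,fwalt] add [ygyq] -> 5 lines: qzz zop qrres ygyq dgbd
Hunk 3: at line 1 remove [qrres] add [nhz,pkqom] -> 6 lines: qzz zop nhz pkqom ygyq dgbd
Hunk 4: at line 2 remove [nhz,pkqom,ygyq] add [umxpq] -> 4 lines: qzz zop umxpq dgbd
Final line 4: dgbd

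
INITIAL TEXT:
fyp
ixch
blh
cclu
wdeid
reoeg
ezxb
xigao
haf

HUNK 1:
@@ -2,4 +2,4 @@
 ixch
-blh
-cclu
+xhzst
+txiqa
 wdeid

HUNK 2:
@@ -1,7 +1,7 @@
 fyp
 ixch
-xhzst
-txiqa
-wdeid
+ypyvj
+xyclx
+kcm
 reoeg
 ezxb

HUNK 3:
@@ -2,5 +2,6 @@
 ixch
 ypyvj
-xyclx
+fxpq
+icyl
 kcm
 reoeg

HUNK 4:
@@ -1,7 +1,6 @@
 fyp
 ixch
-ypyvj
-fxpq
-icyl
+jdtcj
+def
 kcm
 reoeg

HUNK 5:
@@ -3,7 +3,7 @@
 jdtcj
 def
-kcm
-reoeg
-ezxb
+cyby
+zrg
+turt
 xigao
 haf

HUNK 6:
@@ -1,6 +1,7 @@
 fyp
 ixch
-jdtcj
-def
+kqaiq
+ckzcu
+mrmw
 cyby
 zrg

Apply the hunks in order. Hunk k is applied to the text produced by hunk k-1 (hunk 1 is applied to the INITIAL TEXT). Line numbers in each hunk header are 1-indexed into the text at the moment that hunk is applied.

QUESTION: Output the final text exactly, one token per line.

Hunk 1: at line 2 remove [blh,cclu] add [xhzst,txiqa] -> 9 lines: fyp ixch xhzst txiqa wdeid reoeg ezxb xigao haf
Hunk 2: at line 1 remove [xhzst,txiqa,wdeid] add [ypyvj,xyclx,kcm] -> 9 lines: fyp ixch ypyvj xyclx kcm reoeg ezxb xigao haf
Hunk 3: at line 2 remove [xyclx] add [fxpq,icyl] -> 10 lines: fyp ixch ypyvj fxpq icyl kcm reoeg ezxb xigao haf
Hunk 4: at line 1 remove [ypyvj,fxpq,icyl] add [jdtcj,def] -> 9 lines: fyp ixch jdtcj def kcm reoeg ezxb xigao haf
Hunk 5: at line 3 remove [kcm,reoeg,ezxb] add [cyby,zrg,turt] -> 9 lines: fyp ixch jdtcj def cyby zrg turt xigao haf
Hunk 6: at line 1 remove [jdtcj,def] add [kqaiq,ckzcu,mrmw] -> 10 lines: fyp ixch kqaiq ckzcu mrmw cyby zrg turt xigao haf

Answer: fyp
ixch
kqaiq
ckzcu
mrmw
cyby
zrg
turt
xigao
haf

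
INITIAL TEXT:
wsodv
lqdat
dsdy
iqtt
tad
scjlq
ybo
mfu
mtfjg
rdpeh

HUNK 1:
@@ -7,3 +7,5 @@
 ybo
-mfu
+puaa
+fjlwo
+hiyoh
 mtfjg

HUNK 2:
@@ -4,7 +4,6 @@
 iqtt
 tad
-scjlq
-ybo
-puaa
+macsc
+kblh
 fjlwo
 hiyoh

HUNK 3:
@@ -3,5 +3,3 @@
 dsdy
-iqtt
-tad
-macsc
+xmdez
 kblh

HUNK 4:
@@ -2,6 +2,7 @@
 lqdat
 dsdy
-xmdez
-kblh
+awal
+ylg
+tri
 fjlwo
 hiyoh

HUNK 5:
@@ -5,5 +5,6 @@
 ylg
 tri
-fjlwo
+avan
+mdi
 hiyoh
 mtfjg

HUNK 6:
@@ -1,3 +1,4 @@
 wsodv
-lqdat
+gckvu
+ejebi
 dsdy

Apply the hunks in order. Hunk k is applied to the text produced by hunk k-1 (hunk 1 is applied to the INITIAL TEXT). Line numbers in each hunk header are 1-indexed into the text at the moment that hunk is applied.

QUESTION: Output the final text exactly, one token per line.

Answer: wsodv
gckvu
ejebi
dsdy
awal
ylg
tri
avan
mdi
hiyoh
mtfjg
rdpeh

Derivation:
Hunk 1: at line 7 remove [mfu] add [puaa,fjlwo,hiyoh] -> 12 lines: wsodv lqdat dsdy iqtt tad scjlq ybo puaa fjlwo hiyoh mtfjg rdpeh
Hunk 2: at line 4 remove [scjlq,ybo,puaa] add [macsc,kblh] -> 11 lines: wsodv lqdat dsdy iqtt tad macsc kblh fjlwo hiyoh mtfjg rdpeh
Hunk 3: at line 3 remove [iqtt,tad,macsc] add [xmdez] -> 9 lines: wsodv lqdat dsdy xmdez kblh fjlwo hiyoh mtfjg rdpeh
Hunk 4: at line 2 remove [xmdez,kblh] add [awal,ylg,tri] -> 10 lines: wsodv lqdat dsdy awal ylg tri fjlwo hiyoh mtfjg rdpeh
Hunk 5: at line 5 remove [fjlwo] add [avan,mdi] -> 11 lines: wsodv lqdat dsdy awal ylg tri avan mdi hiyoh mtfjg rdpeh
Hunk 6: at line 1 remove [lqdat] add [gckvu,ejebi] -> 12 lines: wsodv gckvu ejebi dsdy awal ylg tri avan mdi hiyoh mtfjg rdpeh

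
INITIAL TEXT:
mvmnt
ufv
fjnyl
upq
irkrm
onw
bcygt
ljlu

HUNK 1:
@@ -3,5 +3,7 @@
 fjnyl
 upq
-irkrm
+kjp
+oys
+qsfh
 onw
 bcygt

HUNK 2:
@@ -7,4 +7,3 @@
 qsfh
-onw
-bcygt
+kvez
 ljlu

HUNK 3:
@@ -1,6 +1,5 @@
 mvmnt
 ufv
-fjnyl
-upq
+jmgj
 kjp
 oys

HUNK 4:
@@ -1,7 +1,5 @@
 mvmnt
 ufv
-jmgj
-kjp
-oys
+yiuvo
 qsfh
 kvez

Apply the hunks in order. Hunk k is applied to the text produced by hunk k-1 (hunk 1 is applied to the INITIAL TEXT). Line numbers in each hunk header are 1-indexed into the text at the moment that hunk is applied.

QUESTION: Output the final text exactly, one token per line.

Hunk 1: at line 3 remove [irkrm] add [kjp,oys,qsfh] -> 10 lines: mvmnt ufv fjnyl upq kjp oys qsfh onw bcygt ljlu
Hunk 2: at line 7 remove [onw,bcygt] add [kvez] -> 9 lines: mvmnt ufv fjnyl upq kjp oys qsfh kvez ljlu
Hunk 3: at line 1 remove [fjnyl,upq] add [jmgj] -> 8 lines: mvmnt ufv jmgj kjp oys qsfh kvez ljlu
Hunk 4: at line 1 remove [jmgj,kjp,oys] add [yiuvo] -> 6 lines: mvmnt ufv yiuvo qsfh kvez ljlu

Answer: mvmnt
ufv
yiuvo
qsfh
kvez
ljlu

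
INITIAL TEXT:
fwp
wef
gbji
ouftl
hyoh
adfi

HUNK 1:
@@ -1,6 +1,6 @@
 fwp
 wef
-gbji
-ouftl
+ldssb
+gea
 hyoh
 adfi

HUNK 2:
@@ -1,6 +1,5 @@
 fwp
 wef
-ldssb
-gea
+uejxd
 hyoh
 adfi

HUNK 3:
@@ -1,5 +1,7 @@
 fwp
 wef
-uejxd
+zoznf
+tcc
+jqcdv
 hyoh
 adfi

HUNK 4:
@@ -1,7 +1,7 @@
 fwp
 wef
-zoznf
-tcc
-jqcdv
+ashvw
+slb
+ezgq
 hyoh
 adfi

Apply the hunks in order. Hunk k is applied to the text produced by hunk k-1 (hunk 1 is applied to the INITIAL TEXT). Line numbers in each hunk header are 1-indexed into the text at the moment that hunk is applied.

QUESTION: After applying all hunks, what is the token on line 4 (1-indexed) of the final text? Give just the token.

Answer: slb

Derivation:
Hunk 1: at line 1 remove [gbji,ouftl] add [ldssb,gea] -> 6 lines: fwp wef ldssb gea hyoh adfi
Hunk 2: at line 1 remove [ldssb,gea] add [uejxd] -> 5 lines: fwp wef uejxd hyoh adfi
Hunk 3: at line 1 remove [uejxd] add [zoznf,tcc,jqcdv] -> 7 lines: fwp wef zoznf tcc jqcdv hyoh adfi
Hunk 4: at line 1 remove [zoznf,tcc,jqcdv] add [ashvw,slb,ezgq] -> 7 lines: fwp wef ashvw slb ezgq hyoh adfi
Final line 4: slb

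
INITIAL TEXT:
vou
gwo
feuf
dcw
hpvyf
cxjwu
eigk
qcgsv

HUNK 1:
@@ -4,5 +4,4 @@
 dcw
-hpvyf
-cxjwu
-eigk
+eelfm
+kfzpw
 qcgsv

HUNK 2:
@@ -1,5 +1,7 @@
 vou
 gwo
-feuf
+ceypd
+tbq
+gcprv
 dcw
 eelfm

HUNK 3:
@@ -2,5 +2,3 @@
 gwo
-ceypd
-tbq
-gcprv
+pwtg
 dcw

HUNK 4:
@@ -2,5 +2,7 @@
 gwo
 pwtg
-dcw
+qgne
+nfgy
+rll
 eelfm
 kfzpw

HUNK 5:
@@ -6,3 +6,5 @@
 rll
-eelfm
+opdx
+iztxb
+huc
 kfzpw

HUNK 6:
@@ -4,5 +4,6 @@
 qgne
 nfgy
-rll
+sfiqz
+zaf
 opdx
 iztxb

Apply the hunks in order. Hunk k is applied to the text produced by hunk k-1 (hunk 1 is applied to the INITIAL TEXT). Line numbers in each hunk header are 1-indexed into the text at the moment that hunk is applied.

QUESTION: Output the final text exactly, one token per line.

Answer: vou
gwo
pwtg
qgne
nfgy
sfiqz
zaf
opdx
iztxb
huc
kfzpw
qcgsv

Derivation:
Hunk 1: at line 4 remove [hpvyf,cxjwu,eigk] add [eelfm,kfzpw] -> 7 lines: vou gwo feuf dcw eelfm kfzpw qcgsv
Hunk 2: at line 1 remove [feuf] add [ceypd,tbq,gcprv] -> 9 lines: vou gwo ceypd tbq gcprv dcw eelfm kfzpw qcgsv
Hunk 3: at line 2 remove [ceypd,tbq,gcprv] add [pwtg] -> 7 lines: vou gwo pwtg dcw eelfm kfzpw qcgsv
Hunk 4: at line 2 remove [dcw] add [qgne,nfgy,rll] -> 9 lines: vou gwo pwtg qgne nfgy rll eelfm kfzpw qcgsv
Hunk 5: at line 6 remove [eelfm] add [opdx,iztxb,huc] -> 11 lines: vou gwo pwtg qgne nfgy rll opdx iztxb huc kfzpw qcgsv
Hunk 6: at line 4 remove [rll] add [sfiqz,zaf] -> 12 lines: vou gwo pwtg qgne nfgy sfiqz zaf opdx iztxb huc kfzpw qcgsv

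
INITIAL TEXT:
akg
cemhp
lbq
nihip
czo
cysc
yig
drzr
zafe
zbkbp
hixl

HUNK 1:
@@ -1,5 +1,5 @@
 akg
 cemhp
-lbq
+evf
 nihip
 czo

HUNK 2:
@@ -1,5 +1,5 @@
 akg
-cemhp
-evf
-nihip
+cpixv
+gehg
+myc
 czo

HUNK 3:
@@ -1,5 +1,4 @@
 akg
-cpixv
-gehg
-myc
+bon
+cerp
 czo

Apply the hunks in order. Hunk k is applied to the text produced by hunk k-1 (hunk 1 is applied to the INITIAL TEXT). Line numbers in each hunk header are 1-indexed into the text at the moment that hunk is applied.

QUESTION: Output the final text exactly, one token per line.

Hunk 1: at line 1 remove [lbq] add [evf] -> 11 lines: akg cemhp evf nihip czo cysc yig drzr zafe zbkbp hixl
Hunk 2: at line 1 remove [cemhp,evf,nihip] add [cpixv,gehg,myc] -> 11 lines: akg cpixv gehg myc czo cysc yig drzr zafe zbkbp hixl
Hunk 3: at line 1 remove [cpixv,gehg,myc] add [bon,cerp] -> 10 lines: akg bon cerp czo cysc yig drzr zafe zbkbp hixl

Answer: akg
bon
cerp
czo
cysc
yig
drzr
zafe
zbkbp
hixl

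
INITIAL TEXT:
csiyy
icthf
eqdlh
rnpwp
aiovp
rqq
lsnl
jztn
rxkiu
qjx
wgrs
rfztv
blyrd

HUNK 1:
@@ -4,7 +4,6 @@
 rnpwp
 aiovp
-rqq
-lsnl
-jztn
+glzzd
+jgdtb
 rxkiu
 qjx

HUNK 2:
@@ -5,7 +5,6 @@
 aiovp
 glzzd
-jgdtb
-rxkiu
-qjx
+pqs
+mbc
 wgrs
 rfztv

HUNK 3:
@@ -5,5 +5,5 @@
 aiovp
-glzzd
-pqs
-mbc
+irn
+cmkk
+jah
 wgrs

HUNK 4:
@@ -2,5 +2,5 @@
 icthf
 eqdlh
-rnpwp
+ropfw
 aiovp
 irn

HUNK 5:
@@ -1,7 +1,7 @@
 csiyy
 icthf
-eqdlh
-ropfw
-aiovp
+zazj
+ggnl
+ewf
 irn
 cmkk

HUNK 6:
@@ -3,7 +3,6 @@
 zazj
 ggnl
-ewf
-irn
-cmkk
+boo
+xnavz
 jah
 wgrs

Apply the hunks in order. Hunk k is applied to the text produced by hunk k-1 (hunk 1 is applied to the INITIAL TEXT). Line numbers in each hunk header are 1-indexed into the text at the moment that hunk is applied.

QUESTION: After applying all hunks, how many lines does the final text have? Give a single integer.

Answer: 10

Derivation:
Hunk 1: at line 4 remove [rqq,lsnl,jztn] add [glzzd,jgdtb] -> 12 lines: csiyy icthf eqdlh rnpwp aiovp glzzd jgdtb rxkiu qjx wgrs rfztv blyrd
Hunk 2: at line 5 remove [jgdtb,rxkiu,qjx] add [pqs,mbc] -> 11 lines: csiyy icthf eqdlh rnpwp aiovp glzzd pqs mbc wgrs rfztv blyrd
Hunk 3: at line 5 remove [glzzd,pqs,mbc] add [irn,cmkk,jah] -> 11 lines: csiyy icthf eqdlh rnpwp aiovp irn cmkk jah wgrs rfztv blyrd
Hunk 4: at line 2 remove [rnpwp] add [ropfw] -> 11 lines: csiyy icthf eqdlh ropfw aiovp irn cmkk jah wgrs rfztv blyrd
Hunk 5: at line 1 remove [eqdlh,ropfw,aiovp] add [zazj,ggnl,ewf] -> 11 lines: csiyy icthf zazj ggnl ewf irn cmkk jah wgrs rfztv blyrd
Hunk 6: at line 3 remove [ewf,irn,cmkk] add [boo,xnavz] -> 10 lines: csiyy icthf zazj ggnl boo xnavz jah wgrs rfztv blyrd
Final line count: 10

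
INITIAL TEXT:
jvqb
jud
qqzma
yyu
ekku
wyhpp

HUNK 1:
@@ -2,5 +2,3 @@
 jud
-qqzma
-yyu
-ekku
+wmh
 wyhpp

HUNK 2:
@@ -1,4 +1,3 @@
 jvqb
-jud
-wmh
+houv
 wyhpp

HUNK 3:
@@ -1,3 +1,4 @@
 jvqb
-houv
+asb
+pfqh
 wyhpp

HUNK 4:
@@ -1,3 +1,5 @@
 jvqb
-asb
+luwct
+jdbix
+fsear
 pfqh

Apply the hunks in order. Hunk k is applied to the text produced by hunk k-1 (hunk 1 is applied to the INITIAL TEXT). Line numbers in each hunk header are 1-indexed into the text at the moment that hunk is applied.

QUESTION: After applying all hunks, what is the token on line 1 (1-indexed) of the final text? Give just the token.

Answer: jvqb

Derivation:
Hunk 1: at line 2 remove [qqzma,yyu,ekku] add [wmh] -> 4 lines: jvqb jud wmh wyhpp
Hunk 2: at line 1 remove [jud,wmh] add [houv] -> 3 lines: jvqb houv wyhpp
Hunk 3: at line 1 remove [houv] add [asb,pfqh] -> 4 lines: jvqb asb pfqh wyhpp
Hunk 4: at line 1 remove [asb] add [luwct,jdbix,fsear] -> 6 lines: jvqb luwct jdbix fsear pfqh wyhpp
Final line 1: jvqb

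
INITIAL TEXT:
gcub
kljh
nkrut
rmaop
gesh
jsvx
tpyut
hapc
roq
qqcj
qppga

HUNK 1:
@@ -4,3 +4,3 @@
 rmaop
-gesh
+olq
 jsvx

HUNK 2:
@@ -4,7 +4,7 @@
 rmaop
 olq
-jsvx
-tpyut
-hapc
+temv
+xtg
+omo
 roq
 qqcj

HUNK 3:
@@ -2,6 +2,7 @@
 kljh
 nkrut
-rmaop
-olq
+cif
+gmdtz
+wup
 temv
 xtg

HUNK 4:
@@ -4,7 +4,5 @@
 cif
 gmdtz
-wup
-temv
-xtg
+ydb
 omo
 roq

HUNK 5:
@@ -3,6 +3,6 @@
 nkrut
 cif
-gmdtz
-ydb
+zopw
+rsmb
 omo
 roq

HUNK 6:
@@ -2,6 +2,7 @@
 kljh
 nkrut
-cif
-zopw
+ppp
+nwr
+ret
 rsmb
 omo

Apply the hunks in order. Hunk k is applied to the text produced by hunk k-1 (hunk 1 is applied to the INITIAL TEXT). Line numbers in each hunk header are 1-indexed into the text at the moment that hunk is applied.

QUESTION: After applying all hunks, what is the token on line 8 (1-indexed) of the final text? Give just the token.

Hunk 1: at line 4 remove [gesh] add [olq] -> 11 lines: gcub kljh nkrut rmaop olq jsvx tpyut hapc roq qqcj qppga
Hunk 2: at line 4 remove [jsvx,tpyut,hapc] add [temv,xtg,omo] -> 11 lines: gcub kljh nkrut rmaop olq temv xtg omo roq qqcj qppga
Hunk 3: at line 2 remove [rmaop,olq] add [cif,gmdtz,wup] -> 12 lines: gcub kljh nkrut cif gmdtz wup temv xtg omo roq qqcj qppga
Hunk 4: at line 4 remove [wup,temv,xtg] add [ydb] -> 10 lines: gcub kljh nkrut cif gmdtz ydb omo roq qqcj qppga
Hunk 5: at line 3 remove [gmdtz,ydb] add [zopw,rsmb] -> 10 lines: gcub kljh nkrut cif zopw rsmb omo roq qqcj qppga
Hunk 6: at line 2 remove [cif,zopw] add [ppp,nwr,ret] -> 11 lines: gcub kljh nkrut ppp nwr ret rsmb omo roq qqcj qppga
Final line 8: omo

Answer: omo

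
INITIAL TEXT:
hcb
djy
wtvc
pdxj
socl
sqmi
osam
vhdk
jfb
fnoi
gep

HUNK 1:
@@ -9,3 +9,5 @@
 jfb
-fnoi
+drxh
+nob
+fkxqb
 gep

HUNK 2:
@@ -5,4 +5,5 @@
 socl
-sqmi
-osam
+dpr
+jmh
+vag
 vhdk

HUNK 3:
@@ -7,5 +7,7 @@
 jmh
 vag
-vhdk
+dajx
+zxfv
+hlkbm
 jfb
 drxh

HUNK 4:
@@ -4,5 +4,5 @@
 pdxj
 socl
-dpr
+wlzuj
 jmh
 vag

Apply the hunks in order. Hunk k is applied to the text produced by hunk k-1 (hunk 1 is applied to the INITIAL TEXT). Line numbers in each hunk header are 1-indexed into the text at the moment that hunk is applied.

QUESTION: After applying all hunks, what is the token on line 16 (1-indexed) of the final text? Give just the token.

Hunk 1: at line 9 remove [fnoi] add [drxh,nob,fkxqb] -> 13 lines: hcb djy wtvc pdxj socl sqmi osam vhdk jfb drxh nob fkxqb gep
Hunk 2: at line 5 remove [sqmi,osam] add [dpr,jmh,vag] -> 14 lines: hcb djy wtvc pdxj socl dpr jmh vag vhdk jfb drxh nob fkxqb gep
Hunk 3: at line 7 remove [vhdk] add [dajx,zxfv,hlkbm] -> 16 lines: hcb djy wtvc pdxj socl dpr jmh vag dajx zxfv hlkbm jfb drxh nob fkxqb gep
Hunk 4: at line 4 remove [dpr] add [wlzuj] -> 16 lines: hcb djy wtvc pdxj socl wlzuj jmh vag dajx zxfv hlkbm jfb drxh nob fkxqb gep
Final line 16: gep

Answer: gep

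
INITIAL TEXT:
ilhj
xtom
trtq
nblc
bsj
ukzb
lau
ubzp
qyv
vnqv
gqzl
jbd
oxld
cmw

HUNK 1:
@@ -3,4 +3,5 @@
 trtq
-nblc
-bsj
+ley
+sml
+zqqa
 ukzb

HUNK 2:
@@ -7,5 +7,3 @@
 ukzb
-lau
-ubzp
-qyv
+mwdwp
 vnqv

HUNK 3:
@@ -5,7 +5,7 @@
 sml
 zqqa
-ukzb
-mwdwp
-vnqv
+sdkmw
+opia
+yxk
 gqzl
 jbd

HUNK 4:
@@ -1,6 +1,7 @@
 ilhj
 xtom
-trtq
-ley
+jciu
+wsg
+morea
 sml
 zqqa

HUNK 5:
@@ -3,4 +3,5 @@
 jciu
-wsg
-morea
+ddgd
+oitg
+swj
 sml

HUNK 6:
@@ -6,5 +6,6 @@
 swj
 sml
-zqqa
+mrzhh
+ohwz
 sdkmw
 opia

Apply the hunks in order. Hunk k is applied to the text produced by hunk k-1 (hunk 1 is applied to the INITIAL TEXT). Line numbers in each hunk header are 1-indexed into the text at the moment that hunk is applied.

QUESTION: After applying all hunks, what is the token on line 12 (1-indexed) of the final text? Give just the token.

Answer: yxk

Derivation:
Hunk 1: at line 3 remove [nblc,bsj] add [ley,sml,zqqa] -> 15 lines: ilhj xtom trtq ley sml zqqa ukzb lau ubzp qyv vnqv gqzl jbd oxld cmw
Hunk 2: at line 7 remove [lau,ubzp,qyv] add [mwdwp] -> 13 lines: ilhj xtom trtq ley sml zqqa ukzb mwdwp vnqv gqzl jbd oxld cmw
Hunk 3: at line 5 remove [ukzb,mwdwp,vnqv] add [sdkmw,opia,yxk] -> 13 lines: ilhj xtom trtq ley sml zqqa sdkmw opia yxk gqzl jbd oxld cmw
Hunk 4: at line 1 remove [trtq,ley] add [jciu,wsg,morea] -> 14 lines: ilhj xtom jciu wsg morea sml zqqa sdkmw opia yxk gqzl jbd oxld cmw
Hunk 5: at line 3 remove [wsg,morea] add [ddgd,oitg,swj] -> 15 lines: ilhj xtom jciu ddgd oitg swj sml zqqa sdkmw opia yxk gqzl jbd oxld cmw
Hunk 6: at line 6 remove [zqqa] add [mrzhh,ohwz] -> 16 lines: ilhj xtom jciu ddgd oitg swj sml mrzhh ohwz sdkmw opia yxk gqzl jbd oxld cmw
Final line 12: yxk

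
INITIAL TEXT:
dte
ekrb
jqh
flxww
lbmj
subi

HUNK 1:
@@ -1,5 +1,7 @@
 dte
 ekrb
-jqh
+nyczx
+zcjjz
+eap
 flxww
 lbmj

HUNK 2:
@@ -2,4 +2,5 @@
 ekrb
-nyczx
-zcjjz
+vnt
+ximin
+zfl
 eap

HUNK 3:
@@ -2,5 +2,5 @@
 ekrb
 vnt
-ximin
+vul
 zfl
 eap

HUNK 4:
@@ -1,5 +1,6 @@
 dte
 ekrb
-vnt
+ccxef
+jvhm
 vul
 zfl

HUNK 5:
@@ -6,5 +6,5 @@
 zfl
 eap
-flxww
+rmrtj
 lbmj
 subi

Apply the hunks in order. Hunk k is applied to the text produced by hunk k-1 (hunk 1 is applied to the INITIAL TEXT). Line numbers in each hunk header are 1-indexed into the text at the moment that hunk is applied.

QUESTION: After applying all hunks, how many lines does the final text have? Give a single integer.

Hunk 1: at line 1 remove [jqh] add [nyczx,zcjjz,eap] -> 8 lines: dte ekrb nyczx zcjjz eap flxww lbmj subi
Hunk 2: at line 2 remove [nyczx,zcjjz] add [vnt,ximin,zfl] -> 9 lines: dte ekrb vnt ximin zfl eap flxww lbmj subi
Hunk 3: at line 2 remove [ximin] add [vul] -> 9 lines: dte ekrb vnt vul zfl eap flxww lbmj subi
Hunk 4: at line 1 remove [vnt] add [ccxef,jvhm] -> 10 lines: dte ekrb ccxef jvhm vul zfl eap flxww lbmj subi
Hunk 5: at line 6 remove [flxww] add [rmrtj] -> 10 lines: dte ekrb ccxef jvhm vul zfl eap rmrtj lbmj subi
Final line count: 10

Answer: 10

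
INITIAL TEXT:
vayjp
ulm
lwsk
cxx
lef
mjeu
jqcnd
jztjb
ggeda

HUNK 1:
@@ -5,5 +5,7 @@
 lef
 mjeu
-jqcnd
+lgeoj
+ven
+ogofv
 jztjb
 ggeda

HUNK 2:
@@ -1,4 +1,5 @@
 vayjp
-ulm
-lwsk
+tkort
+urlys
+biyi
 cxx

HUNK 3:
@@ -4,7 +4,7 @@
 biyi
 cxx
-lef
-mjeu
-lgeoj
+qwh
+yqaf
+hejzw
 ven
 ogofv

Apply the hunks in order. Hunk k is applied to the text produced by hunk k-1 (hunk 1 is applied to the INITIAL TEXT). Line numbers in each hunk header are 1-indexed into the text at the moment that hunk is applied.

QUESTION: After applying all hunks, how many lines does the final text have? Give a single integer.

Answer: 12

Derivation:
Hunk 1: at line 5 remove [jqcnd] add [lgeoj,ven,ogofv] -> 11 lines: vayjp ulm lwsk cxx lef mjeu lgeoj ven ogofv jztjb ggeda
Hunk 2: at line 1 remove [ulm,lwsk] add [tkort,urlys,biyi] -> 12 lines: vayjp tkort urlys biyi cxx lef mjeu lgeoj ven ogofv jztjb ggeda
Hunk 3: at line 4 remove [lef,mjeu,lgeoj] add [qwh,yqaf,hejzw] -> 12 lines: vayjp tkort urlys biyi cxx qwh yqaf hejzw ven ogofv jztjb ggeda
Final line count: 12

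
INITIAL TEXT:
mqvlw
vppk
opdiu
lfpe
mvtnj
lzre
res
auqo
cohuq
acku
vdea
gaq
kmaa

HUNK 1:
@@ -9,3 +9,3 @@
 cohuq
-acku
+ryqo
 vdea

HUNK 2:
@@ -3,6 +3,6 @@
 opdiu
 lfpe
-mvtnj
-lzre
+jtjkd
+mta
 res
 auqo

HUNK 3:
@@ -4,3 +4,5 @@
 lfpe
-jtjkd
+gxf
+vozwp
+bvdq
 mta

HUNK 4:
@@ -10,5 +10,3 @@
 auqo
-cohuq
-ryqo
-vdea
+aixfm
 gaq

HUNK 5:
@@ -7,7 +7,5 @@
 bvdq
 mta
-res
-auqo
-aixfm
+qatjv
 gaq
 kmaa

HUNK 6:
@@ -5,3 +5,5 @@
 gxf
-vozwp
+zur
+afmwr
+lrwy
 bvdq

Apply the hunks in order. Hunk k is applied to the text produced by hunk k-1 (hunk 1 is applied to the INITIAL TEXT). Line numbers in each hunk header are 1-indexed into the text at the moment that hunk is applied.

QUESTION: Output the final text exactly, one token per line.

Hunk 1: at line 9 remove [acku] add [ryqo] -> 13 lines: mqvlw vppk opdiu lfpe mvtnj lzre res auqo cohuq ryqo vdea gaq kmaa
Hunk 2: at line 3 remove [mvtnj,lzre] add [jtjkd,mta] -> 13 lines: mqvlw vppk opdiu lfpe jtjkd mta res auqo cohuq ryqo vdea gaq kmaa
Hunk 3: at line 4 remove [jtjkd] add [gxf,vozwp,bvdq] -> 15 lines: mqvlw vppk opdiu lfpe gxf vozwp bvdq mta res auqo cohuq ryqo vdea gaq kmaa
Hunk 4: at line 10 remove [cohuq,ryqo,vdea] add [aixfm] -> 13 lines: mqvlw vppk opdiu lfpe gxf vozwp bvdq mta res auqo aixfm gaq kmaa
Hunk 5: at line 7 remove [res,auqo,aixfm] add [qatjv] -> 11 lines: mqvlw vppk opdiu lfpe gxf vozwp bvdq mta qatjv gaq kmaa
Hunk 6: at line 5 remove [vozwp] add [zur,afmwr,lrwy] -> 13 lines: mqvlw vppk opdiu lfpe gxf zur afmwr lrwy bvdq mta qatjv gaq kmaa

Answer: mqvlw
vppk
opdiu
lfpe
gxf
zur
afmwr
lrwy
bvdq
mta
qatjv
gaq
kmaa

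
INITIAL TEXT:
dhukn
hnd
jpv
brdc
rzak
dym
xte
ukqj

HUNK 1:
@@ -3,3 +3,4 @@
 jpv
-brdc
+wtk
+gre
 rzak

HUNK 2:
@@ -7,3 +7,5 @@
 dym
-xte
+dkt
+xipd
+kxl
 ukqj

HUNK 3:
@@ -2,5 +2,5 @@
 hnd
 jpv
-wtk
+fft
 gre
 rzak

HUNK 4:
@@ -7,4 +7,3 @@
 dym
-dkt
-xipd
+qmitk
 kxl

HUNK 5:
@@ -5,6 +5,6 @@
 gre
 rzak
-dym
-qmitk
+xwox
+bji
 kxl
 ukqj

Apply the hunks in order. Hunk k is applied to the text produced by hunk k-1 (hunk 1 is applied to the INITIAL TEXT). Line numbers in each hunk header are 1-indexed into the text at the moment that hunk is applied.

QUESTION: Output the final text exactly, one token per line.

Hunk 1: at line 3 remove [brdc] add [wtk,gre] -> 9 lines: dhukn hnd jpv wtk gre rzak dym xte ukqj
Hunk 2: at line 7 remove [xte] add [dkt,xipd,kxl] -> 11 lines: dhukn hnd jpv wtk gre rzak dym dkt xipd kxl ukqj
Hunk 3: at line 2 remove [wtk] add [fft] -> 11 lines: dhukn hnd jpv fft gre rzak dym dkt xipd kxl ukqj
Hunk 4: at line 7 remove [dkt,xipd] add [qmitk] -> 10 lines: dhukn hnd jpv fft gre rzak dym qmitk kxl ukqj
Hunk 5: at line 5 remove [dym,qmitk] add [xwox,bji] -> 10 lines: dhukn hnd jpv fft gre rzak xwox bji kxl ukqj

Answer: dhukn
hnd
jpv
fft
gre
rzak
xwox
bji
kxl
ukqj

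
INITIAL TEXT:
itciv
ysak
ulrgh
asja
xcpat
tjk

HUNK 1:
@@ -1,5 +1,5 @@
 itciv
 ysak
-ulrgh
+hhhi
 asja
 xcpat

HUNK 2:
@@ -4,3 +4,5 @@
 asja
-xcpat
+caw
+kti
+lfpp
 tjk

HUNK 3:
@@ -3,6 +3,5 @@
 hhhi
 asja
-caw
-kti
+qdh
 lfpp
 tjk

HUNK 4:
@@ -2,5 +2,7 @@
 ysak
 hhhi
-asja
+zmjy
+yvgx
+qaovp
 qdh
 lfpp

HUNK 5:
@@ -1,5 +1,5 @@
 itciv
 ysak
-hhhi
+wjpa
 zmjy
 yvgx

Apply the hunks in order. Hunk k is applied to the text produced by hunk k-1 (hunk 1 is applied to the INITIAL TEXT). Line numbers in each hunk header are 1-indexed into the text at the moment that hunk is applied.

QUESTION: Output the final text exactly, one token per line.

Answer: itciv
ysak
wjpa
zmjy
yvgx
qaovp
qdh
lfpp
tjk

Derivation:
Hunk 1: at line 1 remove [ulrgh] add [hhhi] -> 6 lines: itciv ysak hhhi asja xcpat tjk
Hunk 2: at line 4 remove [xcpat] add [caw,kti,lfpp] -> 8 lines: itciv ysak hhhi asja caw kti lfpp tjk
Hunk 3: at line 3 remove [caw,kti] add [qdh] -> 7 lines: itciv ysak hhhi asja qdh lfpp tjk
Hunk 4: at line 2 remove [asja] add [zmjy,yvgx,qaovp] -> 9 lines: itciv ysak hhhi zmjy yvgx qaovp qdh lfpp tjk
Hunk 5: at line 1 remove [hhhi] add [wjpa] -> 9 lines: itciv ysak wjpa zmjy yvgx qaovp qdh lfpp tjk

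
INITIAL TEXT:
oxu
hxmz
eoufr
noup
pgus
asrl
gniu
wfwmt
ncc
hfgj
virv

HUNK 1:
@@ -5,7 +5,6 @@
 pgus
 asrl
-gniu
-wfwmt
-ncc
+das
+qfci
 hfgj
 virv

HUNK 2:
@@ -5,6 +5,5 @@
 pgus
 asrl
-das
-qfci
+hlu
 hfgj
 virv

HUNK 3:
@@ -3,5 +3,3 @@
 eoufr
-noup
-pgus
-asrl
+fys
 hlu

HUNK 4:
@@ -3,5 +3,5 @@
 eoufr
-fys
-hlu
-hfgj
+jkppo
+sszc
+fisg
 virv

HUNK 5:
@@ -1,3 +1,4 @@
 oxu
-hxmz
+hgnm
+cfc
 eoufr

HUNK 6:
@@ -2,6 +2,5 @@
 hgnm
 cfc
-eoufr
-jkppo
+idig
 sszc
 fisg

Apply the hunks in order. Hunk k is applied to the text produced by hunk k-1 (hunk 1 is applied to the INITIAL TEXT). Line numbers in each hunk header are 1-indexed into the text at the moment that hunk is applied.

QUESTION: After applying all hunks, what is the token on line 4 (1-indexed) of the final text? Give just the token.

Answer: idig

Derivation:
Hunk 1: at line 5 remove [gniu,wfwmt,ncc] add [das,qfci] -> 10 lines: oxu hxmz eoufr noup pgus asrl das qfci hfgj virv
Hunk 2: at line 5 remove [das,qfci] add [hlu] -> 9 lines: oxu hxmz eoufr noup pgus asrl hlu hfgj virv
Hunk 3: at line 3 remove [noup,pgus,asrl] add [fys] -> 7 lines: oxu hxmz eoufr fys hlu hfgj virv
Hunk 4: at line 3 remove [fys,hlu,hfgj] add [jkppo,sszc,fisg] -> 7 lines: oxu hxmz eoufr jkppo sszc fisg virv
Hunk 5: at line 1 remove [hxmz] add [hgnm,cfc] -> 8 lines: oxu hgnm cfc eoufr jkppo sszc fisg virv
Hunk 6: at line 2 remove [eoufr,jkppo] add [idig] -> 7 lines: oxu hgnm cfc idig sszc fisg virv
Final line 4: idig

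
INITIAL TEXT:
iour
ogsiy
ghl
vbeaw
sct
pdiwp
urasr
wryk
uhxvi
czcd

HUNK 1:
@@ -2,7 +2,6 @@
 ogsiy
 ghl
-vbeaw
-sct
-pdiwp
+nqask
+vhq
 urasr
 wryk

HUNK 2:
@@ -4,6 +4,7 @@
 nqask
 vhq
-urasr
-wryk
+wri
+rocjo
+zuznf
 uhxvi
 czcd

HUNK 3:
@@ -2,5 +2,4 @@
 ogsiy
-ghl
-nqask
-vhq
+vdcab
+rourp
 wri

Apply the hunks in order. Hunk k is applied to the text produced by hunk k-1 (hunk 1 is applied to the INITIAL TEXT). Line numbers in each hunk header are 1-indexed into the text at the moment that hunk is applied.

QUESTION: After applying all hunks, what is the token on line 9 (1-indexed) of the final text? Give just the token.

Answer: czcd

Derivation:
Hunk 1: at line 2 remove [vbeaw,sct,pdiwp] add [nqask,vhq] -> 9 lines: iour ogsiy ghl nqask vhq urasr wryk uhxvi czcd
Hunk 2: at line 4 remove [urasr,wryk] add [wri,rocjo,zuznf] -> 10 lines: iour ogsiy ghl nqask vhq wri rocjo zuznf uhxvi czcd
Hunk 3: at line 2 remove [ghl,nqask,vhq] add [vdcab,rourp] -> 9 lines: iour ogsiy vdcab rourp wri rocjo zuznf uhxvi czcd
Final line 9: czcd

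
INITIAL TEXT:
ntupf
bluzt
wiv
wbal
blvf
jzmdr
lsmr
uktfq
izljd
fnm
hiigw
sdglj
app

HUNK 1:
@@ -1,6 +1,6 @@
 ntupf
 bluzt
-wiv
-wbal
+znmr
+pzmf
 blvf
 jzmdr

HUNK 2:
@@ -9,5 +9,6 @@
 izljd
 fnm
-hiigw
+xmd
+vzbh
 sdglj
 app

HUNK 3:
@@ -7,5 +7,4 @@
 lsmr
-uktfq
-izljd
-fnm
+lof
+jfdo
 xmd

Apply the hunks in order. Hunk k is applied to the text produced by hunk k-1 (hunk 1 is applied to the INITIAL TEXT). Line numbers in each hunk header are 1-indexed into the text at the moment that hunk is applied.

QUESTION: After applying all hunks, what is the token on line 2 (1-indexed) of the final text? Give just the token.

Answer: bluzt

Derivation:
Hunk 1: at line 1 remove [wiv,wbal] add [znmr,pzmf] -> 13 lines: ntupf bluzt znmr pzmf blvf jzmdr lsmr uktfq izljd fnm hiigw sdglj app
Hunk 2: at line 9 remove [hiigw] add [xmd,vzbh] -> 14 lines: ntupf bluzt znmr pzmf blvf jzmdr lsmr uktfq izljd fnm xmd vzbh sdglj app
Hunk 3: at line 7 remove [uktfq,izljd,fnm] add [lof,jfdo] -> 13 lines: ntupf bluzt znmr pzmf blvf jzmdr lsmr lof jfdo xmd vzbh sdglj app
Final line 2: bluzt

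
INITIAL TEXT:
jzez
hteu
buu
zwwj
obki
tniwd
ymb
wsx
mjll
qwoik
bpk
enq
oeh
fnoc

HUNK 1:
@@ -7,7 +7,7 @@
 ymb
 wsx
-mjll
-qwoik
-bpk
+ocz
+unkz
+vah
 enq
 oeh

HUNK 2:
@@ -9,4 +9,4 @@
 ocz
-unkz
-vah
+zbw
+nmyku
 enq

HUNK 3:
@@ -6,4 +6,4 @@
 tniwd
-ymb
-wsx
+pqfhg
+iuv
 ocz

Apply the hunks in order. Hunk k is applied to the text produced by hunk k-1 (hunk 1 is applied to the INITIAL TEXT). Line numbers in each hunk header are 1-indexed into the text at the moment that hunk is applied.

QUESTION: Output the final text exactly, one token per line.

Hunk 1: at line 7 remove [mjll,qwoik,bpk] add [ocz,unkz,vah] -> 14 lines: jzez hteu buu zwwj obki tniwd ymb wsx ocz unkz vah enq oeh fnoc
Hunk 2: at line 9 remove [unkz,vah] add [zbw,nmyku] -> 14 lines: jzez hteu buu zwwj obki tniwd ymb wsx ocz zbw nmyku enq oeh fnoc
Hunk 3: at line 6 remove [ymb,wsx] add [pqfhg,iuv] -> 14 lines: jzez hteu buu zwwj obki tniwd pqfhg iuv ocz zbw nmyku enq oeh fnoc

Answer: jzez
hteu
buu
zwwj
obki
tniwd
pqfhg
iuv
ocz
zbw
nmyku
enq
oeh
fnoc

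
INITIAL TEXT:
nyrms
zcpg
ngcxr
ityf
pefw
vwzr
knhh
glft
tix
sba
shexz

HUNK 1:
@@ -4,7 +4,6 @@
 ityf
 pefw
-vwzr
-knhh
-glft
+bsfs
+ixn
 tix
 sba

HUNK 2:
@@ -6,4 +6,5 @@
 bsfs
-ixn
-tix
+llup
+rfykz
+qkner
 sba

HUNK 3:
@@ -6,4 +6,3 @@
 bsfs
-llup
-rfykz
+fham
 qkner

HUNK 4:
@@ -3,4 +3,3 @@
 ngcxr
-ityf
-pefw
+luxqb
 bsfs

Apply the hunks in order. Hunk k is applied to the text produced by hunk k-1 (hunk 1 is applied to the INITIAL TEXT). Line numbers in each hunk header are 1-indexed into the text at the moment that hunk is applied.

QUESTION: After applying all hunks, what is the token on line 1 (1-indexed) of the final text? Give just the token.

Answer: nyrms

Derivation:
Hunk 1: at line 4 remove [vwzr,knhh,glft] add [bsfs,ixn] -> 10 lines: nyrms zcpg ngcxr ityf pefw bsfs ixn tix sba shexz
Hunk 2: at line 6 remove [ixn,tix] add [llup,rfykz,qkner] -> 11 lines: nyrms zcpg ngcxr ityf pefw bsfs llup rfykz qkner sba shexz
Hunk 3: at line 6 remove [llup,rfykz] add [fham] -> 10 lines: nyrms zcpg ngcxr ityf pefw bsfs fham qkner sba shexz
Hunk 4: at line 3 remove [ityf,pefw] add [luxqb] -> 9 lines: nyrms zcpg ngcxr luxqb bsfs fham qkner sba shexz
Final line 1: nyrms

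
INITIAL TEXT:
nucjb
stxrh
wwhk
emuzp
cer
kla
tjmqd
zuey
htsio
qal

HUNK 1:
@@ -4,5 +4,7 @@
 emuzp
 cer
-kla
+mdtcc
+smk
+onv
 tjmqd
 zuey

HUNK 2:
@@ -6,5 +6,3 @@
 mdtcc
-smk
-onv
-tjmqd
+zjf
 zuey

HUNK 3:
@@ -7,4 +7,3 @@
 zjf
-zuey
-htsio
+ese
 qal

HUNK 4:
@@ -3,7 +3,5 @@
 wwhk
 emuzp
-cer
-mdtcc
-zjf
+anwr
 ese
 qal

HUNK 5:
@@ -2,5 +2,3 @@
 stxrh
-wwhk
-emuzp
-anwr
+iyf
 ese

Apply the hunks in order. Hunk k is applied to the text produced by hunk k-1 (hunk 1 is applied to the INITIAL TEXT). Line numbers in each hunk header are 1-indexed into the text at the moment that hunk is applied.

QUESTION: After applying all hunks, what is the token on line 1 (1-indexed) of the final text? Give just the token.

Hunk 1: at line 4 remove [kla] add [mdtcc,smk,onv] -> 12 lines: nucjb stxrh wwhk emuzp cer mdtcc smk onv tjmqd zuey htsio qal
Hunk 2: at line 6 remove [smk,onv,tjmqd] add [zjf] -> 10 lines: nucjb stxrh wwhk emuzp cer mdtcc zjf zuey htsio qal
Hunk 3: at line 7 remove [zuey,htsio] add [ese] -> 9 lines: nucjb stxrh wwhk emuzp cer mdtcc zjf ese qal
Hunk 4: at line 3 remove [cer,mdtcc,zjf] add [anwr] -> 7 lines: nucjb stxrh wwhk emuzp anwr ese qal
Hunk 5: at line 2 remove [wwhk,emuzp,anwr] add [iyf] -> 5 lines: nucjb stxrh iyf ese qal
Final line 1: nucjb

Answer: nucjb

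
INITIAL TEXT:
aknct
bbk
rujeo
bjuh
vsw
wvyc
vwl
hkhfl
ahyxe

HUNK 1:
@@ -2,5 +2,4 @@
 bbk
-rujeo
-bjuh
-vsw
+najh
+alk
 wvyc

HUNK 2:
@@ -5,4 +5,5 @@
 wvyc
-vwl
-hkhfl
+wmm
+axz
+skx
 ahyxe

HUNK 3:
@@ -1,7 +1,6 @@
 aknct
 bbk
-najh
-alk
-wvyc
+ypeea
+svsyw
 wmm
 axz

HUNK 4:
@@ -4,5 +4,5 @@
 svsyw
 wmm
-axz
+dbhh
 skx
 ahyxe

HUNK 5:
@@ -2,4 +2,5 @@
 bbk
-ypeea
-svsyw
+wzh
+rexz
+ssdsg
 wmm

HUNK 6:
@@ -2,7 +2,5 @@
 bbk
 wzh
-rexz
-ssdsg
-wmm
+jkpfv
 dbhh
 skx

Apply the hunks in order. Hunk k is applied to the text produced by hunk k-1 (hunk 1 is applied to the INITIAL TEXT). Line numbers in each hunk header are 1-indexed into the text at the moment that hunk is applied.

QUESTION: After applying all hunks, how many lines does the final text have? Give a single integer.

Hunk 1: at line 2 remove [rujeo,bjuh,vsw] add [najh,alk] -> 8 lines: aknct bbk najh alk wvyc vwl hkhfl ahyxe
Hunk 2: at line 5 remove [vwl,hkhfl] add [wmm,axz,skx] -> 9 lines: aknct bbk najh alk wvyc wmm axz skx ahyxe
Hunk 3: at line 1 remove [najh,alk,wvyc] add [ypeea,svsyw] -> 8 lines: aknct bbk ypeea svsyw wmm axz skx ahyxe
Hunk 4: at line 4 remove [axz] add [dbhh] -> 8 lines: aknct bbk ypeea svsyw wmm dbhh skx ahyxe
Hunk 5: at line 2 remove [ypeea,svsyw] add [wzh,rexz,ssdsg] -> 9 lines: aknct bbk wzh rexz ssdsg wmm dbhh skx ahyxe
Hunk 6: at line 2 remove [rexz,ssdsg,wmm] add [jkpfv] -> 7 lines: aknct bbk wzh jkpfv dbhh skx ahyxe
Final line count: 7

Answer: 7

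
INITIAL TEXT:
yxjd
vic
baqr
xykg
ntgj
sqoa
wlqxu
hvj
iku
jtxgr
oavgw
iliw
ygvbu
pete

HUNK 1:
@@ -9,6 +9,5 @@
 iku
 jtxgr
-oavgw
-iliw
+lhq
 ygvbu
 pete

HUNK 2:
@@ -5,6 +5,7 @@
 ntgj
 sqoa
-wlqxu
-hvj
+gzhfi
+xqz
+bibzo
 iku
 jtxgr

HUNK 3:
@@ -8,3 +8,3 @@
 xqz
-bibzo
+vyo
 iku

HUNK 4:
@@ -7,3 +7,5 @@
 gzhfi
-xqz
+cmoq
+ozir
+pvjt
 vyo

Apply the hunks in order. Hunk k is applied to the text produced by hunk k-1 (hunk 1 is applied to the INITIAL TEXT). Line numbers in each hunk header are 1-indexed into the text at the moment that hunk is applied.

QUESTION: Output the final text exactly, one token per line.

Hunk 1: at line 9 remove [oavgw,iliw] add [lhq] -> 13 lines: yxjd vic baqr xykg ntgj sqoa wlqxu hvj iku jtxgr lhq ygvbu pete
Hunk 2: at line 5 remove [wlqxu,hvj] add [gzhfi,xqz,bibzo] -> 14 lines: yxjd vic baqr xykg ntgj sqoa gzhfi xqz bibzo iku jtxgr lhq ygvbu pete
Hunk 3: at line 8 remove [bibzo] add [vyo] -> 14 lines: yxjd vic baqr xykg ntgj sqoa gzhfi xqz vyo iku jtxgr lhq ygvbu pete
Hunk 4: at line 7 remove [xqz] add [cmoq,ozir,pvjt] -> 16 lines: yxjd vic baqr xykg ntgj sqoa gzhfi cmoq ozir pvjt vyo iku jtxgr lhq ygvbu pete

Answer: yxjd
vic
baqr
xykg
ntgj
sqoa
gzhfi
cmoq
ozir
pvjt
vyo
iku
jtxgr
lhq
ygvbu
pete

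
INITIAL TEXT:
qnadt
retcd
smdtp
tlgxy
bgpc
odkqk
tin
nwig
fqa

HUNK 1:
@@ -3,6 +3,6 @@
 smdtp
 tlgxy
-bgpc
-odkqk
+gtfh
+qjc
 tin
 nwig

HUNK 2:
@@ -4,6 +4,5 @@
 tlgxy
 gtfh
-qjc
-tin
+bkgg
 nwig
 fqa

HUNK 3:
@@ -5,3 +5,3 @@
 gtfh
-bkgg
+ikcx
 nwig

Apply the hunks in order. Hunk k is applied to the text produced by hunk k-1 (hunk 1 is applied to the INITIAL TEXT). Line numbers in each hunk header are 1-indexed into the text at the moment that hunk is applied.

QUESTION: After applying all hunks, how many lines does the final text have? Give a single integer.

Hunk 1: at line 3 remove [bgpc,odkqk] add [gtfh,qjc] -> 9 lines: qnadt retcd smdtp tlgxy gtfh qjc tin nwig fqa
Hunk 2: at line 4 remove [qjc,tin] add [bkgg] -> 8 lines: qnadt retcd smdtp tlgxy gtfh bkgg nwig fqa
Hunk 3: at line 5 remove [bkgg] add [ikcx] -> 8 lines: qnadt retcd smdtp tlgxy gtfh ikcx nwig fqa
Final line count: 8

Answer: 8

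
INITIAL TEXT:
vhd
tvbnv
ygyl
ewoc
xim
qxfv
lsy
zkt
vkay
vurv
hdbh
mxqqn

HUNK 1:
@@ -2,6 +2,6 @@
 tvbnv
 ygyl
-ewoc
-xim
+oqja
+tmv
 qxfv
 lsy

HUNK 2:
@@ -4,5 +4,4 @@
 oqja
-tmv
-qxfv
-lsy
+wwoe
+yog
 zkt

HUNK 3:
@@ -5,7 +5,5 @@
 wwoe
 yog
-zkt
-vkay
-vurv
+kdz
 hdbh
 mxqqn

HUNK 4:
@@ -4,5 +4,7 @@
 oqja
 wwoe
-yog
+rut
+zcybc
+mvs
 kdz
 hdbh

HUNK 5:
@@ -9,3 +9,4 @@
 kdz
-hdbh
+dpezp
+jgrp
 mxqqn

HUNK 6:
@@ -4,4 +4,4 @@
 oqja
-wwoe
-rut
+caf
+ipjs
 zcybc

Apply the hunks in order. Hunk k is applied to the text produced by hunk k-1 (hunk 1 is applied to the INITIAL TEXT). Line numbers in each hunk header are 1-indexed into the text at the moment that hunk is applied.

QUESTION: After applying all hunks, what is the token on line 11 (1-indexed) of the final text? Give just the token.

Hunk 1: at line 2 remove [ewoc,xim] add [oqja,tmv] -> 12 lines: vhd tvbnv ygyl oqja tmv qxfv lsy zkt vkay vurv hdbh mxqqn
Hunk 2: at line 4 remove [tmv,qxfv,lsy] add [wwoe,yog] -> 11 lines: vhd tvbnv ygyl oqja wwoe yog zkt vkay vurv hdbh mxqqn
Hunk 3: at line 5 remove [zkt,vkay,vurv] add [kdz] -> 9 lines: vhd tvbnv ygyl oqja wwoe yog kdz hdbh mxqqn
Hunk 4: at line 4 remove [yog] add [rut,zcybc,mvs] -> 11 lines: vhd tvbnv ygyl oqja wwoe rut zcybc mvs kdz hdbh mxqqn
Hunk 5: at line 9 remove [hdbh] add [dpezp,jgrp] -> 12 lines: vhd tvbnv ygyl oqja wwoe rut zcybc mvs kdz dpezp jgrp mxqqn
Hunk 6: at line 4 remove [wwoe,rut] add [caf,ipjs] -> 12 lines: vhd tvbnv ygyl oqja caf ipjs zcybc mvs kdz dpezp jgrp mxqqn
Final line 11: jgrp

Answer: jgrp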